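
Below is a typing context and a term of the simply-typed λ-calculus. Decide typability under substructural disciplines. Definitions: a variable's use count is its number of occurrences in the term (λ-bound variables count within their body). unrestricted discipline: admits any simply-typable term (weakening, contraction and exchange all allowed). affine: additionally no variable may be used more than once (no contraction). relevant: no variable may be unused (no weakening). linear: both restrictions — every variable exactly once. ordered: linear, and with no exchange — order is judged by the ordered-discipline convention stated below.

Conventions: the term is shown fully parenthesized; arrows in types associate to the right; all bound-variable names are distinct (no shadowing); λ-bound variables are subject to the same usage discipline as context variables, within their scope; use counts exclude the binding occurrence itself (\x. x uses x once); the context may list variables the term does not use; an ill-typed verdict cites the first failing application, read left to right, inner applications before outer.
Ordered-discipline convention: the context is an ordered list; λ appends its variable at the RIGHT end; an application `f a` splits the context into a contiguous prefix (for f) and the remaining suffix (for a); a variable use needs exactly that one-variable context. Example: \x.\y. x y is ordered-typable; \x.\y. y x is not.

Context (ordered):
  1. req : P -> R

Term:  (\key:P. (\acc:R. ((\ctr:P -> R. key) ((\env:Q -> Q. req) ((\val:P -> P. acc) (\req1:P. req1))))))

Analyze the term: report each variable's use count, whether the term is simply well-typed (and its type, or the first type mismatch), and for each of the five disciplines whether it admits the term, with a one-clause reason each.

counts: req ×1, key (bound) ×1, acc (bound) ×1, ctr (bound) ×0, env (bound) ×0, val (bound) ×0, req1 (bound) ×1
left-to-right use order: key, req, acc, req1
typing: ill-typed: an argument R mismatches the expected Q -> Q
ordered ✗ (a type mismatch blocks all five)
linear ✗ (the type mismatch rejects it)
affine ✗ (not simply typable)
relevant ✗ (fails simple typing)
unrestricted ✗ (a type mismatch blocks all five)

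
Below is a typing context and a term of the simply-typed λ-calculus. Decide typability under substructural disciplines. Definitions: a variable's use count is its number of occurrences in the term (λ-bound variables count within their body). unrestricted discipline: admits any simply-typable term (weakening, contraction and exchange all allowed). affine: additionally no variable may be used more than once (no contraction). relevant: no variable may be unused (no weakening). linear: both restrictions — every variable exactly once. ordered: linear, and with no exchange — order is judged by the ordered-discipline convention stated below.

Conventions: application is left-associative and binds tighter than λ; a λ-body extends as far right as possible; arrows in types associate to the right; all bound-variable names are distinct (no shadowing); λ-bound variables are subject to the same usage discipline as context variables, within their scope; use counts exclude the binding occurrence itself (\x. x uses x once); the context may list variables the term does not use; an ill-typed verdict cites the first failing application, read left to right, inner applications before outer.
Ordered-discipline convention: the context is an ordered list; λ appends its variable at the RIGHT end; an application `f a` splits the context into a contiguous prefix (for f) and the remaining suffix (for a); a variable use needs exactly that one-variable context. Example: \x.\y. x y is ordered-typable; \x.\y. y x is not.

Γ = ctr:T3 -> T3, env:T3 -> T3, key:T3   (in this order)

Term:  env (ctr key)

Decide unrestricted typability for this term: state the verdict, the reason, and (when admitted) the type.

yes — well-typed at T3; no restrictions here; term : T3
use counts: ctr ×1; env ×1; key ×1
uses in reading order: env, ctr, key
typing: well-typed at T3
across the five disciplines: ordered ✗, linear ✓, affine ✓, relevant ✓, unrestricted ✓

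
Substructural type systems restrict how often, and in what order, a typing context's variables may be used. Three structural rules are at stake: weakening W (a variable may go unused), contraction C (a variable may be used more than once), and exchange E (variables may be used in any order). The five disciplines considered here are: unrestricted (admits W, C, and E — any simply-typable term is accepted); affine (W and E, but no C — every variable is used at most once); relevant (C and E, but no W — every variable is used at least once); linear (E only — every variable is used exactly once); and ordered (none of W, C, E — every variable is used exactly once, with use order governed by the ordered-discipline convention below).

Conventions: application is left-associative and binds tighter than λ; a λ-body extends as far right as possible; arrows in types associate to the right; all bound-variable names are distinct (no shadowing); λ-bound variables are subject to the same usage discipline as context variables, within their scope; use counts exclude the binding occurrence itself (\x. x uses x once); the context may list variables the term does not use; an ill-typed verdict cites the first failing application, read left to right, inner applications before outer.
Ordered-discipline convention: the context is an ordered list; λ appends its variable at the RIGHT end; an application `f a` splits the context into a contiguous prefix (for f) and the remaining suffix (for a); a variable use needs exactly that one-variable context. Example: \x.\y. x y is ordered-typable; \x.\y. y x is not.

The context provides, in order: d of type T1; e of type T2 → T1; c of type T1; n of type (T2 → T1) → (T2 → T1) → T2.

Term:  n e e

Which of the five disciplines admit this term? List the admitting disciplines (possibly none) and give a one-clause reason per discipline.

accepted by: unrestricted
counts: d: 0; e: 2; c: 0; n: 1
left-to-right use order: n, e, e
typing: well-typed at T2
ordered: ✗, uses contraction: e ×2; d, c left unused
linear: ✗, uses contraction: e ×2; d, c left unused
affine: ✗, uses contraction: e ×2
relevant: ✗, d, c left unused
unrestricted: ✓, simply typable at T2; W, C, E all held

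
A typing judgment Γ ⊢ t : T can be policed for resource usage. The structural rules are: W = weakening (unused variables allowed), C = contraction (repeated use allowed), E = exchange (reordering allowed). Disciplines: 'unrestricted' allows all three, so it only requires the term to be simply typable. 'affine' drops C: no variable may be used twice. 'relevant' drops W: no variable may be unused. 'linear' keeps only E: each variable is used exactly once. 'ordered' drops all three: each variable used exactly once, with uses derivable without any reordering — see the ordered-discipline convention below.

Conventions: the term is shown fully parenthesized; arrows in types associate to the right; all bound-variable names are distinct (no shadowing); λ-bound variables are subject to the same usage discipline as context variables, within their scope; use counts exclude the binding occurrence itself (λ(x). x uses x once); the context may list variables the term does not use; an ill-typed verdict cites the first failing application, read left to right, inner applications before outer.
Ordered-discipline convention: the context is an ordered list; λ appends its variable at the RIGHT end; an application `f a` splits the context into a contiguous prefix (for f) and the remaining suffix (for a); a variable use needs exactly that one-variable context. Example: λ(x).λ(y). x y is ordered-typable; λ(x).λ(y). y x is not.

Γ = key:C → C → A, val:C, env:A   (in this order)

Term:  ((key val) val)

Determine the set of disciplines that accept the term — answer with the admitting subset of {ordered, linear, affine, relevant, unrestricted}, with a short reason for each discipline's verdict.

admitted by: unrestricted
usage: key ×1; val ×2; env ×0
order of uses: key, val, val
typing: the term checks, with type A
ordered ✗ (needs contraction — val ×2; env never used (weakening))
linear ✗ (needs contraction — val ×2; env never used (weakening))
affine ✗ (needs contraction — val ×2)
relevant ✗ (env never used (weakening))
unrestricted ✓ (well-typed at A; no restrictions here)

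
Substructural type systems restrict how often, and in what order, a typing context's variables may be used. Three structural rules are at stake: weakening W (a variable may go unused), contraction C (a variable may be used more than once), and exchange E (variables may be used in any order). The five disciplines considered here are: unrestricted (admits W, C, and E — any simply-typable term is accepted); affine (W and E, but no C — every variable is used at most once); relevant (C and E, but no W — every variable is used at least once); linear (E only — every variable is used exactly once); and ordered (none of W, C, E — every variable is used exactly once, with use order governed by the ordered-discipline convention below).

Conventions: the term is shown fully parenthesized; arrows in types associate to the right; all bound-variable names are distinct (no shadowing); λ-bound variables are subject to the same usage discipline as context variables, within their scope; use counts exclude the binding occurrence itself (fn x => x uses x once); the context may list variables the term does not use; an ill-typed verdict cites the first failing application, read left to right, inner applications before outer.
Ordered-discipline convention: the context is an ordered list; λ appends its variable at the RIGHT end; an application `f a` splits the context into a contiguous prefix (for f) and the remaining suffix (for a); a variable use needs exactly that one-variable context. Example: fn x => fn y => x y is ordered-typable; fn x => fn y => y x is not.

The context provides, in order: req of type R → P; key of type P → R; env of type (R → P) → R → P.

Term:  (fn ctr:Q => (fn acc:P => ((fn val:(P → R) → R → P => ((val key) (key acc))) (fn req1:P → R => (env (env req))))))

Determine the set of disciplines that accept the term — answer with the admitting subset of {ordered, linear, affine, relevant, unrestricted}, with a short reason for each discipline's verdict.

admitted by: unrestricted
variable uses: req=1; key=2; env=2; ctr [bound]=0; acc [bound]=1; val [bound]=1; req1 [bound]=0
uses in reading order: val, key, key, acc, env, env, req
typing: well-typed at Q → P → P
ordered: ✗ — repeated use of key ×2, env ×2; unused: ctr, req1 — weakening required
linear: ✗ — repeated use of key ×2, env ×2; unused: ctr, req1 — weakening required
affine: ✗ — repeated use of key ×2, env ×2
relevant: ✗ — unused: ctr, req1 — weakening required
unrestricted: ✓ — simply typable at Q → P → P; W, C, E all held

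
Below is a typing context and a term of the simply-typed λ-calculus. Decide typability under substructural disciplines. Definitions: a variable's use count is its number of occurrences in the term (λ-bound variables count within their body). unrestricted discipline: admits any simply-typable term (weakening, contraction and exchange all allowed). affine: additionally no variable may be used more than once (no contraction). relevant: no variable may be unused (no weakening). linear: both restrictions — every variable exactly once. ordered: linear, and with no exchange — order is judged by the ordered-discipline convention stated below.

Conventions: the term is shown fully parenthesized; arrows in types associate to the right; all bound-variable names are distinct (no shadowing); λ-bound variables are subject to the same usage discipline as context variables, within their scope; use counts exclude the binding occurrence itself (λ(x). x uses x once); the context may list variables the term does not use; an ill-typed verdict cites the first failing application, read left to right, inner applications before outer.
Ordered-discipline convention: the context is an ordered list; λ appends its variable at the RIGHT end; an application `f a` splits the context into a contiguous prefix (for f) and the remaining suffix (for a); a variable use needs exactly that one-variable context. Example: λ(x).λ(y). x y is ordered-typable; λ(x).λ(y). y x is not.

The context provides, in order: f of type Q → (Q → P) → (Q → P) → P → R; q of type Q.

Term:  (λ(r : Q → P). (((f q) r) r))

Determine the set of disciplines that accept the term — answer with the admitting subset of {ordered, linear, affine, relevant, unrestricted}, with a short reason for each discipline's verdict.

admitted in: relevant, unrestricted
variable uses: f: 1×, q: 1×, r [bound]: 2×
uses in reading order: f, q, r, r
typing: ✓ — (Q → P) → P → R
ordered: ✗, needs contraction — r ×2
linear: ✗, needs contraction — r ×2
affine: ✗, needs contraction — r ×2
relevant: ✓, at least one use each (f, q, r)
unrestricted: ✓, well-typed at (Q → P) → P → R; no restrictions here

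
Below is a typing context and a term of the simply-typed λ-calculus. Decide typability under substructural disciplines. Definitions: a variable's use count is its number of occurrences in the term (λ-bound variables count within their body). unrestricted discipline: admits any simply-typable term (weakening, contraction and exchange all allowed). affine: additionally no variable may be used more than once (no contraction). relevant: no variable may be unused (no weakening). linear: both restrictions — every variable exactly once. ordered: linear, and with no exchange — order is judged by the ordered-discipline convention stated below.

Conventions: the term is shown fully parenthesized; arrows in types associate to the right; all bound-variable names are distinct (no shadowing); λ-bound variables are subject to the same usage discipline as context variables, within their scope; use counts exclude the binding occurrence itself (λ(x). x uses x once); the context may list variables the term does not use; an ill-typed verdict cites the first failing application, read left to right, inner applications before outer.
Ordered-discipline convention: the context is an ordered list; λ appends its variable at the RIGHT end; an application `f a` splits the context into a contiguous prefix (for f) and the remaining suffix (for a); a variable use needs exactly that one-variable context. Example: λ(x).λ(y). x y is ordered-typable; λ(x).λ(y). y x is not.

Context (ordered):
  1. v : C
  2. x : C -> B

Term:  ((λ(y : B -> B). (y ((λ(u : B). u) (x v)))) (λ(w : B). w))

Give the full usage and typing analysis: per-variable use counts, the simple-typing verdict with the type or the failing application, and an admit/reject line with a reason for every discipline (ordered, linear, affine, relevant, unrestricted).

variable uses: v: 1×; x: 1×; y (λ-bound): 1×; u (λ-bound): 1×; w (λ-bound): 1×
left-to-right use order: y, u, x, v, w
typing: well-typed at B
ordered: ✗, needs exchange: uses follow y, u, x, v, w
linear: ✓, single use per variable (v, x, y, u, w)
affine: ✓, v, x, y, u, w: no repeats, contraction unneeded
relevant: ✓, at least one use each (v, x, y, u, w)
unrestricted: ✓, simply typable at B; W, C, E all held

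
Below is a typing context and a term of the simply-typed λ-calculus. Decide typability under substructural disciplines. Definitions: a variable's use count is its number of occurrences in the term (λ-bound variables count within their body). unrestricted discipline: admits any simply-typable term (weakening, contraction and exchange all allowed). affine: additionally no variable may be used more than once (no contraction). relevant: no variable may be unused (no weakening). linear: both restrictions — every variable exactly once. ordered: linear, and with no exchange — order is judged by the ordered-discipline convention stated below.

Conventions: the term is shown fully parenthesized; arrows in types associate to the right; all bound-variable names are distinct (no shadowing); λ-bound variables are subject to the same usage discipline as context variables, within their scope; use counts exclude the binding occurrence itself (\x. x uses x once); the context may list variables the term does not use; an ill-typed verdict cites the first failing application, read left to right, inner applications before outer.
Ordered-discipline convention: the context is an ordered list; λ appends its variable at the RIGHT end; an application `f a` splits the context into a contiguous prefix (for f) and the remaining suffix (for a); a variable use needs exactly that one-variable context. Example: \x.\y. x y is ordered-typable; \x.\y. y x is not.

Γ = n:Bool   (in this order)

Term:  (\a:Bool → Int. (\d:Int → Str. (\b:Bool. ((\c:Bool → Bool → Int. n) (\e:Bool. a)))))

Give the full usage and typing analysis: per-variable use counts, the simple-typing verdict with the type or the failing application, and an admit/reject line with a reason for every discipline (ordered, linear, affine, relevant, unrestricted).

use counts: n ×1; a (λ-bound) ×1; d (λ-bound) ×0; b (λ-bound) ×0; c (λ-bound) ×0; e (λ-bound) ×0
order of uses: n, a
typing: the term checks, with type (Bool → Int) → (Int → Str) → Bool → Bool
ordered ✗ (d, b, c, e never used (weakening))
linear ✗ (d, b, c, e never used (weakening))
affine ✓ (at most one use each (n, a, d, b, c, e))
relevant ✗ (d, b, c, e never used (weakening))
unrestricted ✓ (simply typable at (Bool → Int) → (Int → Str) → Bool → Bool; W, C, E all held)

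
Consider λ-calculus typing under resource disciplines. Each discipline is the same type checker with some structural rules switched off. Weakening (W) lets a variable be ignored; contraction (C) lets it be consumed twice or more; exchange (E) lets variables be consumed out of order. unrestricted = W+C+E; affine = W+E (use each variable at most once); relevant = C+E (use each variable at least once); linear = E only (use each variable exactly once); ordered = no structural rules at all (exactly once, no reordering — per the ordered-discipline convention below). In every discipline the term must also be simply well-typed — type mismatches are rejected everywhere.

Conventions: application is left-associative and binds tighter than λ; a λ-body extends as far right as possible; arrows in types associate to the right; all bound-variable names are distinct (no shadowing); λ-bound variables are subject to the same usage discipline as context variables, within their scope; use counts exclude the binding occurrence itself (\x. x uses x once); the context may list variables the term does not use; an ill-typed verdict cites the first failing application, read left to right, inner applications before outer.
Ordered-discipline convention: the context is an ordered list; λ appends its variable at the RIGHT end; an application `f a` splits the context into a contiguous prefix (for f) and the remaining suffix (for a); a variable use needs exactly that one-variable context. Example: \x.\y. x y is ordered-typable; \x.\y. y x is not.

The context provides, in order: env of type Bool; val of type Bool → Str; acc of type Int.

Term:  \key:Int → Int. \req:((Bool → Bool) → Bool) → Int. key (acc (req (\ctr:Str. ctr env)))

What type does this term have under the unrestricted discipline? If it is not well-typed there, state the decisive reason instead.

not well-typed under unrestricted — a type mismatch blocks all five
variable uses: env=1, val=0, acc=1, key (bound)=1, req (bound)=1, ctr (bound)=1
order of uses: key, acc, req, ctr, env
typing: ill-typed: non-arrow in function slot: Str
per-discipline verdicts: ordered ✗ | linear ✗ | affine ✗ | relevant ✗ | unrestricted ✗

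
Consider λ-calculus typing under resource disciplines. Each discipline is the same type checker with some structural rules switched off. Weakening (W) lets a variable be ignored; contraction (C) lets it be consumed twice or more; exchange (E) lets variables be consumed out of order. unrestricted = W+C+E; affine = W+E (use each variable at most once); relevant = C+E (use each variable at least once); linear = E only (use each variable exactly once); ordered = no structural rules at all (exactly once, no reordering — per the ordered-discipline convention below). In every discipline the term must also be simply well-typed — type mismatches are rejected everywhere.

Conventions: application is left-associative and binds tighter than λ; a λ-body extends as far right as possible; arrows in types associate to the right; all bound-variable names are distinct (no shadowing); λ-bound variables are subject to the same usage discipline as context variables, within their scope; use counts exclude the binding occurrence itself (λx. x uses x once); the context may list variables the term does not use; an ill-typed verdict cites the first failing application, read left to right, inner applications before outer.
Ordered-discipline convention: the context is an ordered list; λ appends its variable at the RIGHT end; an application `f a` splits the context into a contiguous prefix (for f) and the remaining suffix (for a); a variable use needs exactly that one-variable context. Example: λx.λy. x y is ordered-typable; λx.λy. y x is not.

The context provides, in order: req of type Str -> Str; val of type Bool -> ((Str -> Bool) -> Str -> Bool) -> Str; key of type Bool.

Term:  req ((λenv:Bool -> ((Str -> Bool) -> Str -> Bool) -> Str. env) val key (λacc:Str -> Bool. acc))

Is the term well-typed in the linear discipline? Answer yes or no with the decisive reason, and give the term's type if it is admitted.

yes — req, val, key, env, acc: one use apiece; term : Str
usage: req: 1, val: 1, key: 1, env [bound]: 1, acc [bound]: 1
use order (left to right): req, env, val, key, acc
typing: well-typed at Str
summary: ordered ✓ | linear ✓ | affine ✓ | relevant ✓ | unrestricted ✓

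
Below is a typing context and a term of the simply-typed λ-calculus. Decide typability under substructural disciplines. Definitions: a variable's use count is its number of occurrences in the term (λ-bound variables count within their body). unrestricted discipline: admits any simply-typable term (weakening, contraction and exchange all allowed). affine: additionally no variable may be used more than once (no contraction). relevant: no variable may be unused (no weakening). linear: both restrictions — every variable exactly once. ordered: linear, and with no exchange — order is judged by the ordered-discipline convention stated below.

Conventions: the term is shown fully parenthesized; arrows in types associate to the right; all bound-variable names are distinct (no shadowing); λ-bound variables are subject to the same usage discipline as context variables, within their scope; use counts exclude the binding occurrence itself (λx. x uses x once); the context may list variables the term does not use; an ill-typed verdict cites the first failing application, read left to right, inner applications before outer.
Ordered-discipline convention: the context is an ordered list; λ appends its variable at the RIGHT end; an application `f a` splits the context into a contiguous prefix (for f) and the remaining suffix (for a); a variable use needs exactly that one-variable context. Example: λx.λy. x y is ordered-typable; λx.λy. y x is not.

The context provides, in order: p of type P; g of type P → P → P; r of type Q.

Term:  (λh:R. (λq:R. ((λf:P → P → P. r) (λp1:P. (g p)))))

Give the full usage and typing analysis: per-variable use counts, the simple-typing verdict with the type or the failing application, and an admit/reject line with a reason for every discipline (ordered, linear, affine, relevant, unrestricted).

usage: p=1, g=1, r=1, h (bound)=0, q (bound)=0, f (bound)=0, p1 (bound)=0
left-to-right use order: r, g, p
typing: well-typed — term : R → R → Q
ordered ✗ (unused: h, q, f, p1 — weakening required)
linear ✗ (unused: h, q, f, p1 — weakening required)
affine ✓ (none of p, g, r, h, q, f, p1 used more than once)
relevant ✗ (unused: h, q, f, p1 — weakening required)
unrestricted ✓ (type-checks (R → R → Q) and nothing is barred)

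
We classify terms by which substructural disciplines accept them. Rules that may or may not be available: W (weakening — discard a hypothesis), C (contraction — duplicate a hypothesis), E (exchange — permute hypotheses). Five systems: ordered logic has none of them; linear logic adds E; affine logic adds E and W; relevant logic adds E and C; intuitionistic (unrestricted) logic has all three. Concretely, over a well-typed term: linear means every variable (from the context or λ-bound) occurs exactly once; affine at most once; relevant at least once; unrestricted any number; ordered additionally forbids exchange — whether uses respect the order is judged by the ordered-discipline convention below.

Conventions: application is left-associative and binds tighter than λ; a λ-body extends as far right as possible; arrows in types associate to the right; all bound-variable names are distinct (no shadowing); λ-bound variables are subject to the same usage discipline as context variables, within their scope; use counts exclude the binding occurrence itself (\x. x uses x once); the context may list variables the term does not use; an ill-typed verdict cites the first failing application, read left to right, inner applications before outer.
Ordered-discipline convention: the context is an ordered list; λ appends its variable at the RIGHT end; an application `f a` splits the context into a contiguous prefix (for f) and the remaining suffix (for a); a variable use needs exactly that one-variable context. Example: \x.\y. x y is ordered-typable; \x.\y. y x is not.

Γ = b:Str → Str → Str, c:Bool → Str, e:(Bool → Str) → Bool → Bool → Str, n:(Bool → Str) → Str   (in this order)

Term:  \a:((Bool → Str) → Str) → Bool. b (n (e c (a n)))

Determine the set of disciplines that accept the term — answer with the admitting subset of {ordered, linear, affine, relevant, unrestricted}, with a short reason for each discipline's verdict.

admitted by: relevant, unrestricted
use counts: b: 1×; c: 1×; e: 1×; n: 2×; a [bound]: 1×
order of uses: b, n, e, c, a, n
typing: the term checks, with type (((Bool → Str) → Str) → Bool) → Str → Str
ordered ✗ (repeated use of n ×2)
linear ✗ (repeated use of n ×2)
affine ✗ (repeated use of n ×2)
relevant ✓ (none of b, c, e, n, a goes unused)
unrestricted ✓ (typability at (((Bool → Str) → Str) → Bool) → Str → Str is all that's needed)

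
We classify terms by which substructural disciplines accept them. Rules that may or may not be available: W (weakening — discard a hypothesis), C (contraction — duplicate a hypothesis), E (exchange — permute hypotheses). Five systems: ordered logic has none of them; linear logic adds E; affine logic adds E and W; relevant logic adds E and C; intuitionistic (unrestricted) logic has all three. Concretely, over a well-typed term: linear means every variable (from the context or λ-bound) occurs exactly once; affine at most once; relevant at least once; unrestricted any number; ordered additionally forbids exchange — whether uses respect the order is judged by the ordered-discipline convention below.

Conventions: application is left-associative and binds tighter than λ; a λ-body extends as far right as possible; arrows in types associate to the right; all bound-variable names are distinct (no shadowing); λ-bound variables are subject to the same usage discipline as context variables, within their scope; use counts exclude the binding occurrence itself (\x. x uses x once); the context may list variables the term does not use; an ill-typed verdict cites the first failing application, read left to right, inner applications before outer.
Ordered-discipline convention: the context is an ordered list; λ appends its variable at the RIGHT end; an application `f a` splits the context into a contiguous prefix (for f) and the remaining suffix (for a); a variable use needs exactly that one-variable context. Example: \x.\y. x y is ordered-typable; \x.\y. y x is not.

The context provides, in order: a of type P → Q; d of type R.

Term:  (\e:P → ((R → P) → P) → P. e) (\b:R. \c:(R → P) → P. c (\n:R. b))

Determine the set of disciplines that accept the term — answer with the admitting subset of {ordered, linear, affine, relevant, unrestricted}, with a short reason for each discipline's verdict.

admitted by: none
variable uses: a=0, d=0, e (bound)=1, b (bound)=1, c (bound)=1, n (bound)=0
uses in reading order: e, c, b
typing: ill-typed: an argument R → R mismatches the expected R → P
ordered ✗ (fails simple typing)
linear ✗ (a type mismatch blocks all five)
affine ✗ (the type mismatch rejects it)
relevant ✗ (not simply typable)
unrestricted ✗ (fails simple typing)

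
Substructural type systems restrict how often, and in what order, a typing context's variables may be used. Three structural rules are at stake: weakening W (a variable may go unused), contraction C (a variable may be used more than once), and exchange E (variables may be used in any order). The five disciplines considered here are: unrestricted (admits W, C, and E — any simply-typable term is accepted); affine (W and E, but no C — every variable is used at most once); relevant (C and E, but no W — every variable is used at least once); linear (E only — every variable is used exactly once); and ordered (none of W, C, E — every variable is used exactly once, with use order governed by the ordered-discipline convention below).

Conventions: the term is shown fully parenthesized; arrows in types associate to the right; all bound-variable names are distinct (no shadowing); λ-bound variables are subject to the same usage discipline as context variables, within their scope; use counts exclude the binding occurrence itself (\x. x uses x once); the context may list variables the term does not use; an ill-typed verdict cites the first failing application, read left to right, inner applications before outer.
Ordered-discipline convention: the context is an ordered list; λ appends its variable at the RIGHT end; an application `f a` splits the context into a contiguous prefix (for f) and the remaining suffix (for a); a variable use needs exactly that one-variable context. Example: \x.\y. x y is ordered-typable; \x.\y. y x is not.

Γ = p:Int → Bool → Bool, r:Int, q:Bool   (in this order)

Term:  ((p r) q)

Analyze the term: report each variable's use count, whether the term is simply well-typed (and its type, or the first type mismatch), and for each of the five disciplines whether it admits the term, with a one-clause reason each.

usage: p: 1×, r: 1×, q: 1×
uses in reading order: p, r, q
typing: the term checks, with type Bool
ordered ✓ (one use each (p, r, q); ordered split holds)
linear ✓ (exactly-once usage across p, r, q)
affine ✓ (none of p, r, q used more than once)
relevant ✓ (none of p, r, q goes unused)
unrestricted ✓ (type-checks (Bool) and nothing is barred)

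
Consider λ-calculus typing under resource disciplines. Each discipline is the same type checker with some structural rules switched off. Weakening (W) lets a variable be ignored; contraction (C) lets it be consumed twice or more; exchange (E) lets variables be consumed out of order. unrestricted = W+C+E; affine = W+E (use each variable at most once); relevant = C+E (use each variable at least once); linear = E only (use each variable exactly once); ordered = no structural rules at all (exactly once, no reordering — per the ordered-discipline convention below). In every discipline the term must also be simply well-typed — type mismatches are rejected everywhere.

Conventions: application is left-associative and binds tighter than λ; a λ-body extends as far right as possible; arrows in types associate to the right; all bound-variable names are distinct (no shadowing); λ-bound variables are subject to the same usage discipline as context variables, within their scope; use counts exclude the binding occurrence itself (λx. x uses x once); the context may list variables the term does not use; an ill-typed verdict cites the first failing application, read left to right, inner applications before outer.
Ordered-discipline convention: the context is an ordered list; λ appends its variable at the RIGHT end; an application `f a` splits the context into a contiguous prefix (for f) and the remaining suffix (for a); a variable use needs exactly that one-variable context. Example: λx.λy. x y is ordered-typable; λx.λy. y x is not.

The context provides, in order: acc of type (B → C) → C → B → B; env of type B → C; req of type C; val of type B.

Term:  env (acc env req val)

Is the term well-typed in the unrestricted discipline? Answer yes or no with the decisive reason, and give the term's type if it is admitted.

yes — simply typable at C; W, C, E all held; term : C
use counts: acc ×1; env ×2; req ×1; val ×1
order of uses: env, acc, env, req, val
typing: the term checks, with type C
per-discipline verdicts: ordered ✗; linear ✗; affine ✗; relevant ✓; unrestricted ✓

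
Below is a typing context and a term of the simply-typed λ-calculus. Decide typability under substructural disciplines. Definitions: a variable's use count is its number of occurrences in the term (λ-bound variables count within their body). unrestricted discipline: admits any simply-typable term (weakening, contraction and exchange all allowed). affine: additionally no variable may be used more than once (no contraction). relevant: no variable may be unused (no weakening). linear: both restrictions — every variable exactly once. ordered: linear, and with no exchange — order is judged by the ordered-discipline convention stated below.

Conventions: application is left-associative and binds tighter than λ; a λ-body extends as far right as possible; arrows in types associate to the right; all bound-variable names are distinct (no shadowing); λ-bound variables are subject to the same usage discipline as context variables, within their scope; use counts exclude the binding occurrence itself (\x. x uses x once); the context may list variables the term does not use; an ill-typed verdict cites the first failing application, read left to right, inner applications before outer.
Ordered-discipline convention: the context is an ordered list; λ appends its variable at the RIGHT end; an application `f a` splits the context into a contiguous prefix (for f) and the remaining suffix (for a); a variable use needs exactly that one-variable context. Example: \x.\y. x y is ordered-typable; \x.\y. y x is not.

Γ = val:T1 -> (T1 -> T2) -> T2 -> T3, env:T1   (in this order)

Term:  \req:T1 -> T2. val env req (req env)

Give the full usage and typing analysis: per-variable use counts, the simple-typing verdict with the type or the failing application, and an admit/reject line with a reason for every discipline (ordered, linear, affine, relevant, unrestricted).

usage: val=1; env=2; req (bound)=2
use order (left to right): val, env, req, req, env
typing: ✓ — (T1 -> T2) -> T3
ordered ✗ (needs contraction — env ×2, req ×2)
linear ✗ (needs contraction — env ×2, req ×2)
affine ✗ (needs contraction — env ×2, req ×2)
relevant ✓ (val, env, req: all used, weakening unneeded)
unrestricted ✓ (well-typed at (T1 -> T2) -> T3; no restrictions here)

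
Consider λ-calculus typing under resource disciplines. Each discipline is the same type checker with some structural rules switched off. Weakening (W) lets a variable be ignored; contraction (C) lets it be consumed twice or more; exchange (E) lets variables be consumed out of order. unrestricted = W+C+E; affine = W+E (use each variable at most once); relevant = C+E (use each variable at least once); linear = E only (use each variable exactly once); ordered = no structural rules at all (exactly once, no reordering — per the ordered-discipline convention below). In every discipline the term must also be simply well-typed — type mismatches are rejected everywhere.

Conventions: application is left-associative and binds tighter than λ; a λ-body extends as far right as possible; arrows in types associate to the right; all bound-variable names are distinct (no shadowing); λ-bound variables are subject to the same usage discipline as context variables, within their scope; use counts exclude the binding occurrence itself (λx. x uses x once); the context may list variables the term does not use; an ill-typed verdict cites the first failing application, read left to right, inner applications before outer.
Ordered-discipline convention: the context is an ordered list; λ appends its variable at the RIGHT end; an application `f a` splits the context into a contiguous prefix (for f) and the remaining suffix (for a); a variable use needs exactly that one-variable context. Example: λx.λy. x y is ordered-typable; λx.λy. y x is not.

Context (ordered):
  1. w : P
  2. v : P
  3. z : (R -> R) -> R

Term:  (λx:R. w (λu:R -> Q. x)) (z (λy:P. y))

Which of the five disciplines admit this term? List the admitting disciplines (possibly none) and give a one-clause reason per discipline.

admitted in: none
counts: w: 1, v: 0, z: 1, x (λ-bound): 1, u (λ-bound): 0, y (λ-bound): 1
order of uses: w, x, z, y
typing: ill-typed: applying a non-function (P)
ordered: ✗, a type mismatch blocks all five
linear: ✗, the type mismatch rejects it
affine: ✗, not simply typable
relevant: ✗, fails simple typing
unrestricted: ✗, a type mismatch blocks all five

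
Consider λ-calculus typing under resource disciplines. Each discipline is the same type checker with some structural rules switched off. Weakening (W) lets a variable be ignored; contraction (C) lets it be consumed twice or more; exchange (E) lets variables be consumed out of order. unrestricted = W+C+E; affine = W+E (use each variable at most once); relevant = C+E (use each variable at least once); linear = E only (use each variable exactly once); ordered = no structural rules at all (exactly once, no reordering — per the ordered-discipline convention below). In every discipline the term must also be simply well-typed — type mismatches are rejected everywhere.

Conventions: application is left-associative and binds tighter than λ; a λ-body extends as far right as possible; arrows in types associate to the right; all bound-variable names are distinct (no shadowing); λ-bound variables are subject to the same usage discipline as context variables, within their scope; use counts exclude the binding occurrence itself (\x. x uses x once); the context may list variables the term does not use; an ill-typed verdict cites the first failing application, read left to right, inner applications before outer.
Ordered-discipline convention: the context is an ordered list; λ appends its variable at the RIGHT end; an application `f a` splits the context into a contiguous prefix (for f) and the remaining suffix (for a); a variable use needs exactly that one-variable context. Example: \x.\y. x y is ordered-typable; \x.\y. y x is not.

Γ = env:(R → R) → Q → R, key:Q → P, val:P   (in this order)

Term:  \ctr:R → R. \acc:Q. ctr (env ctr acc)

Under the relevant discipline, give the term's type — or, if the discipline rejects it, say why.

not well-typed under relevant — unused: key, val — weakening required
counts: env: 1; key: 0; val: 0; ctr (bound): 2; acc (bound): 1
uses in reading order: ctr, env, ctr, acc
typing: the term checks, with type (R → R) → Q → R
summary: ordered ✗ · linear ✗ · affine ✗ · relevant ✗ · unrestricted ✓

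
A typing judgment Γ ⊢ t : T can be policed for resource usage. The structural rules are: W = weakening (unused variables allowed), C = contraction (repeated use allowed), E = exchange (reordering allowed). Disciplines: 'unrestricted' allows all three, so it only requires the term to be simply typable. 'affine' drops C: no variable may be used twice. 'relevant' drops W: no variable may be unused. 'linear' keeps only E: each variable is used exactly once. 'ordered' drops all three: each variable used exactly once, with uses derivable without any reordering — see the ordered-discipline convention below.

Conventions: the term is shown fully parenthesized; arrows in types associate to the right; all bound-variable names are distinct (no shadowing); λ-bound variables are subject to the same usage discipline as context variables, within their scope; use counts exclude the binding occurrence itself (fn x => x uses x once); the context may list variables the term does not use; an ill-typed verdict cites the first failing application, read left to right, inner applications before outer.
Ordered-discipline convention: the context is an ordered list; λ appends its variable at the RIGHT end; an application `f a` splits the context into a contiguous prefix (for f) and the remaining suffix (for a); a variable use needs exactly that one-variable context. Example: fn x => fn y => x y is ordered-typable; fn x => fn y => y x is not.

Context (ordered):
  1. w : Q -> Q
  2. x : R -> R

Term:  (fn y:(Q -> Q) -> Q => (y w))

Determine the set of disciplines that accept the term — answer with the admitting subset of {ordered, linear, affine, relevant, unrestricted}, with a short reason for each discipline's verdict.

admitting disciplines: affine, unrestricted
usage: w=1; x=0; y (λ-bound)=1
left-to-right use order: y, w
typing: ✓ — ((Q -> Q) -> Q) -> Q
ordered ✗ (unused: x — weakening required)
linear ✗ (unused: x — weakening required)
affine ✓ (none of w, x, y used more than once)
relevant ✗ (unused: x — weakening required)
unrestricted ✓ (simply typable at ((Q -> Q) -> Q) -> Q; W, C, E all held)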